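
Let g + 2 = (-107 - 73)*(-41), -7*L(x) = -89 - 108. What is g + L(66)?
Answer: 51843/7 ≈ 7406.1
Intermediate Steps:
L(x) = 197/7 (L(x) = -(-89 - 108)/7 = -1/7*(-197) = 197/7)
g = 7378 (g = -2 + (-107 - 73)*(-41) = -2 - 180*(-41) = -2 + 7380 = 7378)
g + L(66) = 7378 + 197/7 = 51843/7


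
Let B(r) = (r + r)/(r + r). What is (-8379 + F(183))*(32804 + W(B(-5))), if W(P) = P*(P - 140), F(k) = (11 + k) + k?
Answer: -261385330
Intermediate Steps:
B(r) = 1 (B(r) = (2*r)/((2*r)) = (2*r)*(1/(2*r)) = 1)
F(k) = 11 + 2*k
W(P) = P*(-140 + P)
(-8379 + F(183))*(32804 + W(B(-5))) = (-8379 + (11 + 2*183))*(32804 + 1*(-140 + 1)) = (-8379 + (11 + 366))*(32804 + 1*(-139)) = (-8379 + 377)*(32804 - 139) = -8002*32665 = -261385330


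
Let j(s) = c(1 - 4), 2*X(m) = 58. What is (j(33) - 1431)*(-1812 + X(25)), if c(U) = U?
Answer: 2556822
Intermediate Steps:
X(m) = 29 (X(m) = (1/2)*58 = 29)
j(s) = -3 (j(s) = 1 - 4 = -3)
(j(33) - 1431)*(-1812 + X(25)) = (-3 - 1431)*(-1812 + 29) = -1434*(-1783) = 2556822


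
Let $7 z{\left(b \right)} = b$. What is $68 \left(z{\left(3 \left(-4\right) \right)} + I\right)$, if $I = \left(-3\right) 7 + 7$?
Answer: $- \frac{7480}{7} \approx -1068.6$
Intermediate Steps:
$I = -14$ ($I = -21 + 7 = -14$)
$z{\left(b \right)} = \frac{b}{7}$
$68 \left(z{\left(3 \left(-4\right) \right)} + I\right) = 68 \left(\frac{3 \left(-4\right)}{7} - 14\right) = 68 \left(\frac{1}{7} \left(-12\right) - 14\right) = 68 \left(- \frac{12}{7} - 14\right) = 68 \left(- \frac{110}{7}\right) = - \frac{7480}{7}$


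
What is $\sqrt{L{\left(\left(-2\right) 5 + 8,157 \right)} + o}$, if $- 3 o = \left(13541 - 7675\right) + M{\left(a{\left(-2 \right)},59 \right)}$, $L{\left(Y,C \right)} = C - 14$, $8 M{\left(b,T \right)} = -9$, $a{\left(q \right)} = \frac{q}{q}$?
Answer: $\frac{i \sqrt{260922}}{12} \approx 42.567 i$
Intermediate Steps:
$a{\left(q \right)} = 1$
$M{\left(b,T \right)} = - \frac{9}{8}$ ($M{\left(b,T \right)} = \frac{1}{8} \left(-9\right) = - \frac{9}{8}$)
$L{\left(Y,C \right)} = -14 + C$ ($L{\left(Y,C \right)} = C - 14 = -14 + C$)
$o = - \frac{46919}{24}$ ($o = - \frac{\left(13541 - 7675\right) - \frac{9}{8}}{3} = - \frac{5866 - \frac{9}{8}}{3} = \left(- \frac{1}{3}\right) \frac{46919}{8} = - \frac{46919}{24} \approx -1955.0$)
$\sqrt{L{\left(\left(-2\right) 5 + 8,157 \right)} + o} = \sqrt{\left(-14 + 157\right) - \frac{46919}{24}} = \sqrt{143 - \frac{46919}{24}} = \sqrt{- \frac{43487}{24}} = \frac{i \sqrt{260922}}{12}$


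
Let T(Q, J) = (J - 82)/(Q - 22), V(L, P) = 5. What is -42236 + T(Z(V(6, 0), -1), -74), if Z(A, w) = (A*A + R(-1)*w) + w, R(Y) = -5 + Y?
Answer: -84511/2 ≈ -42256.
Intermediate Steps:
Z(A, w) = A² - 5*w (Z(A, w) = (A*A + (-5 - 1)*w) + w = (A² - 6*w) + w = A² - 5*w)
T(Q, J) = (-82 + J)/(-22 + Q)
-42236 + T(Z(V(6, 0), -1), -74) = -42236 + (-82 - 74)/(-22 + (5² - 5*(-1))) = -42236 - 156/(-22 + (25 + 5)) = -42236 - 156/(-22 + 30) = -42236 - 156/8 = -42236 + (⅛)*(-156) = -42236 - 39/2 = -84511/2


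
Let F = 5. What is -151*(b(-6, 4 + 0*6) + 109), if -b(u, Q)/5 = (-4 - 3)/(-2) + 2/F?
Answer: -27029/2 ≈ -13515.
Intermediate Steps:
b(u, Q) = -39/2 (b(u, Q) = -5*((-4 - 3)/(-2) + 2/5) = -5*(-7*(-½) + 2*(⅕)) = -5*(7/2 + ⅖) = -5*39/10 = -39/2)
-151*(b(-6, 4 + 0*6) + 109) = -151*(-39/2 + 109) = -151*179/2 = -27029/2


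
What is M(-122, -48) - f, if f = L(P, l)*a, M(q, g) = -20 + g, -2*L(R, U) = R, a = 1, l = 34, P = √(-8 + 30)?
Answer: -68 + √22/2 ≈ -65.655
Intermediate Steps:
P = √22 ≈ 4.6904
L(R, U) = -R/2
f = -√22/2 (f = -√22/2*1 = -√22/2 ≈ -2.3452)
M(-122, -48) - f = (-20 - 48) - (-1)*√22/2 = -68 + √22/2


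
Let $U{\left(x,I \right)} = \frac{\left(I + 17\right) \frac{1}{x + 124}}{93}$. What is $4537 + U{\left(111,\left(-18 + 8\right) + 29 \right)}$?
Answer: $\frac{33052057}{7285} \approx 4537.0$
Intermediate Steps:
$U{\left(x,I \right)} = \frac{17 + I}{93 \left(124 + x\right)}$ ($U{\left(x,I \right)} = \frac{17 + I}{124 + x} \frac{1}{93} = \frac{17 + I}{93 \left(124 + x\right)}$)
$4537 + U{\left(111,\left(-18 + 8\right) + 29 \right)} = 4537 + \frac{17 + \left(\left(-18 + 8\right) + 29\right)}{93 \left(124 + 111\right)} = 4537 + \frac{17 + \left(-10 + 29\right)}{93 \cdot 235} = 4537 + \frac{1}{93} \cdot \frac{1}{235} \left(17 + 19\right) = 4537 + \frac{1}{93} \cdot \frac{1}{235} \cdot 36 = 4537 + \frac{12}{7285} = \frac{33052057}{7285}$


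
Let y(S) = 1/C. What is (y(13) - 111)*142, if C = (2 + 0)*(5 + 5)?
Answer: -157549/10 ≈ -15755.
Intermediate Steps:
C = 20 (C = 2*10 = 20)
y(S) = 1/20
(y(13) - 111)*142 = (1/20 - 111)*142 = -2219/20*142 = -157549/10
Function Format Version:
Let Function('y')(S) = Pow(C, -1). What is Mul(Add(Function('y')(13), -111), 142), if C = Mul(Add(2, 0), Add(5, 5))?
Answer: Rational(-157549, 10) ≈ -15755.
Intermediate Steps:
C = 20 (C = Mul(2, 10) = 20)
Function('y')(S) = Rational(1, 20) (Function('y')(S) = Pow(20, -1) = Rational(1, 20))
Mul(Add(Function('y')(13), -111), 142) = Mul(Add(Rational(1, 20), -111), 142) = Mul(Rational(-2219, 20), 142) = Rational(-157549, 10)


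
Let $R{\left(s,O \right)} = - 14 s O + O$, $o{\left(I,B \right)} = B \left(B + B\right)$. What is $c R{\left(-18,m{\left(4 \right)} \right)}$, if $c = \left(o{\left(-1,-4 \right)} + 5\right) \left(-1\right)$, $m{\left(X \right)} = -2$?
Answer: $18722$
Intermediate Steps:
$o{\left(I,B \right)} = 2 B^{2}$ ($o{\left(I,B \right)} = B 2 B = 2 B^{2}$)
$R{\left(s,O \right)} = O - 14 O s$ ($R{\left(s,O \right)} = - 14 O s + O = O - 14 O s$)
$c = -37$ ($c = \left(2 \left(-4\right)^{2} + 5\right) \left(-1\right) = \left(2 \cdot 16 + 5\right) \left(-1\right) = \left(32 + 5\right) \left(-1\right) = 37 \left(-1\right) = -37$)
$c R{\left(-18,m{\left(4 \right)} \right)} = - 37 \left(- 2 \left(1 - -252\right)\right) = - 37 \left(- 2 \left(1 + 252\right)\right) = - 37 \left(\left(-2\right) 253\right) = \left(-37\right) \left(-506\right) = 18722$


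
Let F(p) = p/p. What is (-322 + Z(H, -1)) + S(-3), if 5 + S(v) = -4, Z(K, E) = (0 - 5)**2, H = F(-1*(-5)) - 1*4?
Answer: -306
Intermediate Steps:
F(p) = 1
H = -3 (H = 1 - 1*4 = 1 - 4 = -3)
Z(K, E) = 25 (Z(K, E) = (-5)**2 = 25)
S(v) = -9 (S(v) = -5 - 4 = -9)
(-322 + Z(H, -1)) + S(-3) = (-322 + 25) - 9 = -297 - 9 = -306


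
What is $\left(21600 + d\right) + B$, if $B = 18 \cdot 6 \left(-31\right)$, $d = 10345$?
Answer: $28597$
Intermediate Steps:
$B = -3348$ ($B = 108 \left(-31\right) = -3348$)
$\left(21600 + d\right) + B = \left(21600 + 10345\right) - 3348 = 31945 - 3348 = 28597$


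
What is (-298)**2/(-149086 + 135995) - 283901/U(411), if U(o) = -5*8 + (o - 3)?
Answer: -3749227863/4817488 ≈ -778.25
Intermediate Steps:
U(o) = -43 + o (U(o) = -40 + (-3 + o) = -43 + o)
(-298)**2/(-149086 + 135995) - 283901/U(411) = (-298)**2/(-149086 + 135995) - 283901/(-43 + 411) = 88804/(-13091) - 283901/368 = 88804*(-1/13091) - 283901*1/368 = -88804/13091 - 283901/368 = -3749227863/4817488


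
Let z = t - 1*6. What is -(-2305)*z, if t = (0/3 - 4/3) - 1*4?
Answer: -78370/3 ≈ -26123.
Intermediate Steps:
t = -16/3 (t = (0*(⅓) - 4*⅓) - 4 = (0 - 4/3) - 4 = -4/3 - 4 = -16/3 ≈ -5.3333)
z = -34/3 (z = -16/3 - 1*6 = -16/3 - 6 = -34/3 ≈ -11.333)
-(-2305)*z = -(-2305)*(-34)/3 = -1*78370/3 = -78370/3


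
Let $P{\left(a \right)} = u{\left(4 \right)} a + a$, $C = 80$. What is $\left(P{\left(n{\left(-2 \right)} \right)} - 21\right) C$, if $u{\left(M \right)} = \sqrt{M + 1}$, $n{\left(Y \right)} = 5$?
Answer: $-1280 + 400 \sqrt{5} \approx -385.57$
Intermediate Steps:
$u{\left(M \right)} = \sqrt{1 + M}$
$P{\left(a \right)} = a + a \sqrt{5}$ ($P{\left(a \right)} = \sqrt{1 + 4} a + a = \sqrt{5} a + a = a \sqrt{5} + a = a + a \sqrt{5}$)
$\left(P{\left(n{\left(-2 \right)} \right)} - 21\right) C = \left(5 \left(1 + \sqrt{5}\right) - 21\right) 80 = \left(\left(5 + 5 \sqrt{5}\right) - 21\right) 80 = \left(-16 + 5 \sqrt{5}\right) 80 = -1280 + 400 \sqrt{5}$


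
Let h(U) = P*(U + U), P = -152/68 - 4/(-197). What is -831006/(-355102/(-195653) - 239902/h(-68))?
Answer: 536037263954544/512534632783 ≈ 1045.9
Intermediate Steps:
P = -7418/3349 (P = -152*1/68 - 4*(-1/197) = -38/17 + 4/197 = -7418/3349 ≈ -2.2150)
h(U) = -14836*U/3349 (h(U) = -7418*(U + U)/3349 = -14836*U/3349)
-831006/(-355102/(-195653) - 239902/h(-68)) = -831006/(-355102/(-195653) - 239902/((-14836/3349*(-68)))) = -831006/(-355102*(-1/195653) - 239902/59344/197) = -831006/(355102/195653 - 239902*197/59344) = -831006/(355102/195653 - 23630347/29672) = -831006/(-4612811695047/5805415816) = -831006*(-5805415816/4612811695047) = 536037263954544/512534632783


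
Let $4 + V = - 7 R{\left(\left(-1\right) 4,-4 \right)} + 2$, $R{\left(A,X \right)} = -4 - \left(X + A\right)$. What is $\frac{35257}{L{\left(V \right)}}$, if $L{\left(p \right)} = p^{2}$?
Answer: $\frac{35257}{900} \approx 39.174$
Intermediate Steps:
$R{\left(A,X \right)} = -4 - A - X$ ($R{\left(A,X \right)} = -4 - \left(A + X\right) = -4 - A - X$)
$V = -30$ ($V = -4 + \left(- 7 \left(-4 - \left(-1\right) 4 - -4\right) + 2\right) = -4 + \left(- 7 \left(-4 - -4 + 4\right) + 2\right) = -4 + \left(- 7 \left(-4 + 4 + 4\right) + 2\right) = -4 + \left(\left(-7\right) 4 + 2\right) = -4 + \left(-28 + 2\right) = -4 - 26 = -30$)
$\frac{35257}{L{\left(V \right)}} = \frac{35257}{\left(-30\right)^{2}} = \frac{35257}{900}$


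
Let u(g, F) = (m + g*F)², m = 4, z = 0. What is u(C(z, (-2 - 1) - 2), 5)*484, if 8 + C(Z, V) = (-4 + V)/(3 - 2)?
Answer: 3175524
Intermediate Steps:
C(Z, V) = -12 + V (C(Z, V) = -8 + (-4 + V)/(3 - 2) = -8 + (-4 + V)/1 = -8 + (-4 + V)*1 = -8 + (-4 + V) = -12 + V)
u(g, F) = (4 + F*g)² (u(g, F) = (4 + g*F)² = (4 + F*g)²)
u(C(z, (-2 - 1) - 2), 5)*484 = (4 + 5*(-12 + ((-2 - 1) - 2)))²*484 = (4 + 5*(-12 + (-3 - 2)))²*484 = (4 + 5*(-12 - 5))²*484 = (4 + 5*(-17))²*484 = (4 - 85)²*484 = (-81)²*484 = 6561*484 = 3175524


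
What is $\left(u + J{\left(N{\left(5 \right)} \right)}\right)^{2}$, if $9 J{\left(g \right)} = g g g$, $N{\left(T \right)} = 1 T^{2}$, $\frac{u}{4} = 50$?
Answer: $\frac{303630625}{81} \approx 3.7485 \cdot 10^{6}$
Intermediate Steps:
$u = 200$ ($u = 4 \cdot 50 = 200$)
$N{\left(T \right)} = T^{2}$
$J{\left(g \right)} = \frac{g^{3}}{9}$ ($J{\left(g \right)} = \frac{g g g}{9} = \frac{g^{2} g}{9} = \frac{g^{3}}{9}$)
$\left(u + J{\left(N{\left(5 \right)} \right)}\right)^{2} = \left(200 + \frac{\left(5^{2}\right)^{3}}{9}\right)^{2} = \left(200 + \frac{25^{3}}{9}\right)^{2} = \left(200 + \frac{1}{9} \cdot 15625\right)^{2} = \left(200 + \frac{15625}{9}\right)^{2} = \left(\frac{17425}{9}\right)^{2} = \frac{303630625}{81}$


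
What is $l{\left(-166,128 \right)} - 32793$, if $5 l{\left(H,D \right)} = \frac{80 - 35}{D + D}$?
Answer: $- \frac{8394999}{256} \approx -32793.0$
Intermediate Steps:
$l{\left(H,D \right)} = \frac{9}{2 D}$ ($l{\left(H,D \right)} = \frac{\left(80 - 35\right) \frac{1}{D + D}}{5} = \frac{45 \frac{1}{2 D}}{5} = \frac{\frac{45}{2} \frac{1}{D}}{5} = \frac{9}{2 D}$)
$l{\left(-166,128 \right)} - 32793 = \frac{9}{2 \cdot 128} - 32793 = \frac{9}{2} \cdot \frac{1}{128} - 32793 = \frac{9}{256} - 32793 = - \frac{8394999}{256}$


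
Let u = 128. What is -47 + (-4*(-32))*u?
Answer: 16337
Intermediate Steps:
-47 + (-4*(-32))*u = -47 - 4*(-32)*128 = -47 + 128*128 = -47 + 16384 = 16337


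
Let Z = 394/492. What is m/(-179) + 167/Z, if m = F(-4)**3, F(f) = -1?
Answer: 7353875/35263 ≈ 208.54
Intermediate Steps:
Z = 197/246 (Z = 394*(1/492) = 197/246 ≈ 0.80081)
m = -1 (m = (-1)**3 = -1)
m/(-179) + 167/Z = -1/(-179) + 167/(197/246) = -1*(-1/179) + 167*(246/197) = 1/179 + 41082/197 = 7353875/35263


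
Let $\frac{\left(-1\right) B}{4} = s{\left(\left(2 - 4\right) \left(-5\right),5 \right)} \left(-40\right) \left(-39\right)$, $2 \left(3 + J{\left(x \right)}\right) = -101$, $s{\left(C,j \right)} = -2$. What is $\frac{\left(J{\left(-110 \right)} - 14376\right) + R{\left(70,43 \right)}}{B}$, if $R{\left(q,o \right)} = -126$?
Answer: $- \frac{29111}{24960} \approx -1.1663$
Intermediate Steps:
$J{\left(x \right)} = - \frac{107}{2}$ ($J{\left(x \right)} = -3 + \frac{1}{2} \left(-101\right) = -3 - \frac{101}{2} = - \frac{107}{2}$)
$B = 12480$ ($B = - 4 \left(-2\right) \left(-40\right) \left(-39\right) = - 4 \cdot 80 \left(-39\right) = \left(-4\right) \left(-3120\right) = 12480$)
$\frac{\left(J{\left(-110 \right)} - 14376\right) + R{\left(70,43 \right)}}{B} = \frac{\left(- \frac{107}{2} - 14376\right) - 126}{12480} = \left(- \frac{28859}{2} - 126\right) \frac{1}{12480} = \left(- \frac{29111}{2}\right) \frac{1}{12480} = - \frac{29111}{24960}$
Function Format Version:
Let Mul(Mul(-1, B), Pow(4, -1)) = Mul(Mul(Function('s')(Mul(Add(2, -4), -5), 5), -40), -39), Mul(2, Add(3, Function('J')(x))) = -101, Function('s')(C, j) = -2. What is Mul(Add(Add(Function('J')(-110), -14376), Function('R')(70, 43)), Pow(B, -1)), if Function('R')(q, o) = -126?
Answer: Rational(-29111, 24960) ≈ -1.1663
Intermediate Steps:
Function('J')(x) = Rational(-107, 2) (Function('J')(x) = Add(-3, Mul(Rational(1, 2), -101)) = Add(-3, Rational(-101, 2)) = Rational(-107, 2))
B = 12480 (B = Mul(-4, Mul(Mul(-2, -40), -39)) = Mul(-4, Mul(80, -39)) = Mul(-4, -3120) = 12480)
Mul(Add(Add(Function('J')(-110), -14376), Function('R')(70, 43)), Pow(B, -1)) = Mul(Add(Add(Rational(-107, 2), -14376), -126), Pow(12480, -1)) = Mul(Add(Rational(-28859, 2), -126), Rational(1, 12480)) = Mul(Rational(-29111, 2), Rational(1, 12480)) = Rational(-29111, 24960)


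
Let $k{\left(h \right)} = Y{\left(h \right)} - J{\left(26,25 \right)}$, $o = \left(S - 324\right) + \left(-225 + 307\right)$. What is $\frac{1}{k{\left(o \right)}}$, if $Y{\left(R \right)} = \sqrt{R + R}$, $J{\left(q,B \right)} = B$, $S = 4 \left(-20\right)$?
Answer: $- \frac{25}{1269} - \frac{2 i \sqrt{161}}{1269} \approx -0.019701 - 0.019998 i$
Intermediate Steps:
$S = -80$
$Y{\left(R \right)} = \sqrt{2} \sqrt{R}$ ($Y{\left(R \right)} = \sqrt{2 R} = \sqrt{2} \sqrt{R}$)
$o = -322$ ($o = \left(-80 - 324\right) + \left(-225 + 307\right) = -404 + 82 = -322$)
$k{\left(h \right)} = -25 + \sqrt{2} \sqrt{h}$ ($k{\left(h \right)} = \sqrt{2} \sqrt{h} - 25 = -25 + \sqrt{2} \sqrt{h}$)
$\frac{1}{k{\left(o \right)}} = \frac{1}{-25 + \sqrt{2} \sqrt{-322}} = \frac{1}{-25 + \sqrt{2} i \sqrt{322}} = \frac{1}{-25 + 2 i \sqrt{161}}$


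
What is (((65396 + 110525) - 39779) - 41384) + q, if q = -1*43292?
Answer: 51466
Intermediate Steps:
q = -43292
(((65396 + 110525) - 39779) - 41384) + q = (((65396 + 110525) - 39779) - 41384) - 43292 = ((175921 - 39779) - 41384) - 43292 = (136142 - 41384) - 43292 = 94758 - 43292 = 51466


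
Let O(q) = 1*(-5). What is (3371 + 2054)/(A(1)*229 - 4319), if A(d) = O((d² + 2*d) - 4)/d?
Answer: -5425/5464 ≈ -0.99286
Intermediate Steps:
O(q) = -5
A(d) = -5/d
(3371 + 2054)/(A(1)*229 - 4319) = (3371 + 2054)/(-5/1*229 - 4319) = 5425/(-5*1*229 - 4319) = 5425/(-5*229 - 4319) = 5425/(-1145 - 4319) = 5425/(-5464) = 5425*(-1/5464) = -5425/5464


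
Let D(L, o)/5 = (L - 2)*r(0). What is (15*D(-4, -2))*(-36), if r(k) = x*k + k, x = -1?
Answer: 0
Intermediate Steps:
r(k) = 0 (r(k) = -k + k = 0)
D(L, o) = 0 (D(L, o) = 5*((L - 2)*0) = 5*((-2 + L)*0) = 5*0 = 0)
(15*D(-4, -2))*(-36) = (15*0)*(-36) = 0*(-36) = 0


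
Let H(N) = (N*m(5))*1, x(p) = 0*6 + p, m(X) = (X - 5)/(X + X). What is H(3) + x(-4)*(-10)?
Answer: 40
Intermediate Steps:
m(X) = (-5 + X)/(2*X) (m(X) = (-5 + X)/((2*X)) = (-5 + X)*(1/(2*X)) = (-5 + X)/(2*X))
x(p) = p (x(p) = 0 + p = p)
H(N) = 0 (H(N) = (N*((1/2)*(-5 + 5)/5))*1 = (N*((1/2)*(1/5)*0))*1 = (N*0)*1 = 0*1 = 0)
H(3) + x(-4)*(-10) = 0 - 4*(-10) = 0 + 40 = 40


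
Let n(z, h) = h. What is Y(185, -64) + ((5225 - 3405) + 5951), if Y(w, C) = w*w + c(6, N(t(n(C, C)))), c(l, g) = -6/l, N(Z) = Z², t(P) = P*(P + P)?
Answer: 41995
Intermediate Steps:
t(P) = 2*P² (t(P) = P*(2*P) = 2*P²)
Y(w, C) = -1 + w² (Y(w, C) = w*w - 6/6 = w² - 6*⅙ = w² - 1 = -1 + w²)
Y(185, -64) + ((5225 - 3405) + 5951) = (-1 + 185²) + ((5225 - 3405) + 5951) = (-1 + 34225) + (1820 + 5951) = 34224 + 7771 = 41995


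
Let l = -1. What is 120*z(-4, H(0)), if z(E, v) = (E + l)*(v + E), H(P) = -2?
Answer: 3600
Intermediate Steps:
z(E, v) = (-1 + E)*(E + v) (z(E, v) = (E - 1)*(v + E) = (-1 + E)*(E + v))
120*z(-4, H(0)) = 120*((-4)² - 1*(-4) - 1*(-2) - 4*(-2)) = 120*(16 + 4 + 2 + 8) = 120*30 = 3600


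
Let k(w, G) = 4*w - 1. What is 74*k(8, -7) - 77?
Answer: 2217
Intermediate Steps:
k(w, G) = -1 + 4*w
74*k(8, -7) - 77 = 74*(-1 + 4*8) - 77 = 74*(-1 + 32) - 77 = 74*31 - 77 = 2294 - 77 = 2217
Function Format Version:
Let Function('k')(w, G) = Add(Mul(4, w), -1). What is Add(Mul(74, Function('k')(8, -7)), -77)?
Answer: 2217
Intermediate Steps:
Function('k')(w, G) = Add(-1, Mul(4, w))
Add(Mul(74, Function('k')(8, -7)), -77) = Add(Mul(74, Add(-1, Mul(4, 8))), -77) = Add(Mul(74, Add(-1, 32)), -77) = Add(Mul(74, 31), -77) = Add(2294, -77) = 2217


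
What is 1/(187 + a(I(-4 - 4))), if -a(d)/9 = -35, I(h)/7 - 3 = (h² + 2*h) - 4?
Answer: 1/502 ≈ 0.0019920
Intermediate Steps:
I(h) = -7 + 7*h² + 14*h (I(h) = 21 + 7*((h² + 2*h) - 4) = 21 + 7*(-4 + h² + 2*h) = 21 + (-28 + 7*h² + 14*h) = -7 + 7*h² + 14*h)
a(d) = 315 (a(d) = -9*(-35) = 315)
1/(187 + a(I(-4 - 4))) = 1/(187 + 315) = 1/502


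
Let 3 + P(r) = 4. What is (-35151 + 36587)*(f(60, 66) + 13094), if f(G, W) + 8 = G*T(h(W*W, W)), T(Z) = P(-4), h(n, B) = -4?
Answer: 18877656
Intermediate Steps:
P(r) = 1 (P(r) = -3 + 4 = 1)
T(Z) = 1
f(G, W) = -8 + G (f(G, W) = -8 + G*1 = -8 + G)
(-35151 + 36587)*(f(60, 66) + 13094) = (-35151 + 36587)*((-8 + 60) + 13094) = 1436*(52 + 13094) = 1436*13146 = 18877656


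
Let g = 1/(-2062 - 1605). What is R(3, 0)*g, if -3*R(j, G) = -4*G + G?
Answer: 0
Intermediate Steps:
R(j, G) = G (R(j, G) = -(-4*G + G)/3 = -(-1)*G = G)
g = -1/3667 (g = 1/(-3667) = -1/3667 ≈ -0.00027270)
R(3, 0)*g = 0*(-1/3667) = 0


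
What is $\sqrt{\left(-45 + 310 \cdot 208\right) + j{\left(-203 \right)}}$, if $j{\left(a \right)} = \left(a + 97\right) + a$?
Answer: $\sqrt{64126} \approx 253.23$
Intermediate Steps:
$j{\left(a \right)} = 97 + 2 a$ ($j{\left(a \right)} = \left(97 + a\right) + a = 97 + 2 a$)
$\sqrt{\left(-45 + 310 \cdot 208\right) + j{\left(-203 \right)}} = \sqrt{\left(-45 + 310 \cdot 208\right) + \left(97 + 2 \left(-203\right)\right)} = \sqrt{\left(-45 + 64480\right) + \left(97 - 406\right)} = \sqrt{64435 - 309} = \sqrt{64126}$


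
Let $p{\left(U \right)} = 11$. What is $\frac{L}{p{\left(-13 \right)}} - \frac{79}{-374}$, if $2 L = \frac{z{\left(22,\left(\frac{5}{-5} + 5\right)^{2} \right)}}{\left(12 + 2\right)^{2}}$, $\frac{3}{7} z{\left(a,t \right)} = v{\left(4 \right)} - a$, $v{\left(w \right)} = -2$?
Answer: $\frac{519}{2618} \approx 0.19824$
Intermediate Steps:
$z{\left(a,t \right)} = - \frac{14}{3} - \frac{7 a}{3}$ ($z{\left(a,t \right)} = \frac{7 \left(-2 - a\right)}{3} = - \frac{14}{3} - \frac{7 a}{3}$)
$L = - \frac{1}{7}$ ($L = \frac{\left(- \frac{14}{3} - \frac{154}{3}\right) \frac{1}{\left(12 + 2\right)^{2}}}{2} = \frac{\left(- \frac{14}{3} - \frac{154}{3}\right) \frac{1}{14^{2}}}{2} = \frac{\left(-56\right) \frac{1}{196}}{2} = \frac{1}{2} \left(- \frac{2}{7}\right) = - \frac{1}{7} \approx -0.14286$)
$\frac{L}{p{\left(-13 \right)}} - \frac{79}{-374} = - \frac{1}{7 \cdot 11} - \frac{79}{-374} = \left(- \frac{1}{7}\right) \frac{1}{11} - - \frac{79}{374} = - \frac{1}{77} + \frac{79}{374} = \frac{519}{2618}$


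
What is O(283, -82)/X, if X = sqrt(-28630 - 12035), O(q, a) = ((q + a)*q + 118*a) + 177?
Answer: -47384*I*sqrt(40665)/40665 ≈ -234.97*I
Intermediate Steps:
O(q, a) = 177 + 118*a + q*(a + q) (O(q, a) = ((a + q)*q + 118*a) + 177 = (q*(a + q) + 118*a) + 177 = (118*a + q*(a + q)) + 177 = 177 + 118*a + q*(a + q))
X = I*sqrt(40665) (X = sqrt(-40665) = I*sqrt(40665) ≈ 201.66*I)
O(283, -82)/X = (177 + 283**2 + 118*(-82) - 82*283)/((I*sqrt(40665))) = (177 + 80089 - 9676 - 23206)*(-I*sqrt(40665)/40665) = 47384*(-I*sqrt(40665)/40665) = -47384*I*sqrt(40665)/40665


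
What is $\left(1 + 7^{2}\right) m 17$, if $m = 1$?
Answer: $850$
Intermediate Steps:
$\left(1 + 7^{2}\right) m 17 = \left(1 + 7^{2}\right) 1 \cdot 17 = \left(1 + 49\right) 17 = 50 \cdot 17 = 850$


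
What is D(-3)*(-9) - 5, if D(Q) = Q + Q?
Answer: 49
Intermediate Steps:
D(Q) = 2*Q
D(-3)*(-9) - 5 = (2*(-3))*(-9) - 5 = -6*(-9) - 5 = 54 - 5 = 49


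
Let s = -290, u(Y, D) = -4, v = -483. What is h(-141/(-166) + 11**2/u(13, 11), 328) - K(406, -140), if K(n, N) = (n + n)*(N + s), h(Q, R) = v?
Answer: 348677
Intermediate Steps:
h(Q, R) = -483
K(n, N) = 2*n*(-290 + N) (K(n, N) = (n + n)*(N - 290) = (2*n)*(-290 + N) = 2*n*(-290 + N))
h(-141/(-166) + 11**2/u(13, 11), 328) - K(406, -140) = -483 - 2*406*(-290 - 140) = -483 - 2*406*(-430) = -483 - 1*(-349160) = -483 + 349160 = 348677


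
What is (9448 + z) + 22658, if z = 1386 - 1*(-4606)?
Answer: 38098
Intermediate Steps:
z = 5992 (z = 1386 + 4606 = 5992)
(9448 + z) + 22658 = (9448 + 5992) + 22658 = 15440 + 22658 = 38098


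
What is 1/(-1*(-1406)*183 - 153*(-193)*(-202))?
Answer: -1/5707560 ≈ -1.7521e-7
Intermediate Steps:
1/(-1*(-1406)*183 - 153*(-193)*(-202)) = 1/(1406*183 + 29529*(-202)) = 1/(257298 - 5964858) = 1/(-5707560) = -1/5707560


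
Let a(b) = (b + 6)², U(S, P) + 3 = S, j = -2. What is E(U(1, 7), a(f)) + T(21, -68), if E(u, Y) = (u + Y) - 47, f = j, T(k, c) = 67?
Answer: 34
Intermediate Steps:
f = -2
U(S, P) = -3 + S
a(b) = (6 + b)²
E(u, Y) = -47 + Y + u (E(u, Y) = (Y + u) - 47 = -47 + Y + u)
E(U(1, 7), a(f)) + T(21, -68) = (-47 + (6 - 2)² + (-3 + 1)) + 67 = (-47 + 4² - 2) + 67 = (-47 + 16 - 2) + 67 = -33 + 67 = 34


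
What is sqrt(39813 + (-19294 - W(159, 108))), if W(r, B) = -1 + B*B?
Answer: 6*sqrt(246) ≈ 94.106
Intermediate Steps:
W(r, B) = -1 + B**2
sqrt(39813 + (-19294 - W(159, 108))) = sqrt(39813 + (-19294 - (-1 + 108**2))) = sqrt(39813 + (-19294 - (-1 + 11664))) = sqrt(39813 + (-19294 - 1*11663)) = sqrt(39813 + (-19294 - 11663)) = sqrt(39813 - 30957) = sqrt(8856) = 6*sqrt(246)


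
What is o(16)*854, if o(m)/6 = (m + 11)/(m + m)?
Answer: 34587/8 ≈ 4323.4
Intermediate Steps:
o(m) = 3*(11 + m)/m (o(m) = 6*((m + 11)/(m + m)) = 6*((11 + m)/((2*m))) = 6*((11 + m)*(1/(2*m))) = 6*((11 + m)/(2*m)) = 3*(11 + m)/m)
o(16)*854 = (3 + 33/16)*854 = (81/16)*854 = 34587/8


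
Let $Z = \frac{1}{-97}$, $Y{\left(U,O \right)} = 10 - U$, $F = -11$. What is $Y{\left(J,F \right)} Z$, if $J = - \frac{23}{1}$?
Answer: $- \frac{33}{97} \approx -0.34021$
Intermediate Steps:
$J = -23$ ($J = \left(-23\right) 1 = -23$)
$Z = - \frac{1}{97} \approx -0.010309$
$Y{\left(J,F \right)} Z = \left(10 - -23\right) \left(- \frac{1}{97}\right) = \left(10 + 23\right) \left(- \frac{1}{97}\right) = 33 \left(- \frac{1}{97}\right) = - \frac{33}{97}$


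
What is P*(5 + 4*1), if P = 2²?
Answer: 36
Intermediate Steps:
P = 4
P*(5 + 4*1) = 4*(5 + 4*1) = 4*(5 + 4) = 4*9 = 36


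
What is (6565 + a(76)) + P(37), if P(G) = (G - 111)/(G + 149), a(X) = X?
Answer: 617576/93 ≈ 6640.6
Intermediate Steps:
P(G) = (-111 + G)/(149 + G)
(6565 + a(76)) + P(37) = (6565 + 76) + (-111 + 37)/(149 + 37) = 6641 - 74/186 = 6641 + (1/186)*(-74) = 6641 - 37/93 = 617576/93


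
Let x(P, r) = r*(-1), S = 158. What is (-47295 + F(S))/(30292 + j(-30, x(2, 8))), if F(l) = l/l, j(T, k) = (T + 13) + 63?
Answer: -23647/15169 ≈ -1.5589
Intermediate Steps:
x(P, r) = -r
j(T, k) = 76 + T (j(T, k) = (13 + T) + 63 = 76 + T)
F(l) = 1
(-47295 + F(S))/(30292 + j(-30, x(2, 8))) = (-47295 + 1)/(30292 + (76 - 30)) = -47294/(30292 + 46) = -47294/30338 = -47294*1/30338 = -23647/15169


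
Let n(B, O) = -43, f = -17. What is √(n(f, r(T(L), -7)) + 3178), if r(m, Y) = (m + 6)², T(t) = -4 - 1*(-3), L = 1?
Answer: √3135 ≈ 55.991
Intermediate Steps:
T(t) = -1 (T(t) = -4 + 3 = -1)
r(m, Y) = (6 + m)²
√(n(f, r(T(L), -7)) + 3178) = √(-43 + 3178) = √3135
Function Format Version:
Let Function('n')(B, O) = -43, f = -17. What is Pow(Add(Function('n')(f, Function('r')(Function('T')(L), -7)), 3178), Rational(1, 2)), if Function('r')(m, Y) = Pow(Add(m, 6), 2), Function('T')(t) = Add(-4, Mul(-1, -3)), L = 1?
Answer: Pow(3135, Rational(1, 2)) ≈ 55.991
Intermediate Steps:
Function('T')(t) = -1 (Function('T')(t) = Add(-4, 3) = -1)
Function('r')(m, Y) = Pow(Add(6, m), 2)
Pow(Add(Function('n')(f, Function('r')(Function('T')(L), -7)), 3178), Rational(1, 2)) = Pow(Add(-43, 3178), Rational(1, 2)) = Pow(3135, Rational(1, 2))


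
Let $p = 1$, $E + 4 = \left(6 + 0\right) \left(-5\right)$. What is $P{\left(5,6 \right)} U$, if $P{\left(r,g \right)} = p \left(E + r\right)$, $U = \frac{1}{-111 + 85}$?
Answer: $\frac{29}{26} \approx 1.1154$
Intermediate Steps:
$E = -34$ ($E = -4 + \left(6 + 0\right) \left(-5\right) = -4 + 6 \left(-5\right) = -4 - 30 = -34$)
$U = - \frac{1}{26}$ ($U = \frac{1}{-26} = - \frac{1}{26} \approx -0.038462$)
$P{\left(r,g \right)} = -34 + r$ ($P{\left(r,g \right)} = 1 \left(-34 + r\right) = -34 + r$)
$P{\left(5,6 \right)} U = \left(-34 + 5\right) \left(- \frac{1}{26}\right) = \left(-29\right) \left(- \frac{1}{26}\right) = \frac{29}{26}$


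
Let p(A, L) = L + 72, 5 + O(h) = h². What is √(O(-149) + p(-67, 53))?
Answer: √22321 ≈ 149.40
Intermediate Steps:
O(h) = -5 + h²
p(A, L) = 72 + L
√(O(-149) + p(-67, 53)) = √((-5 + (-149)²) + (72 + 53)) = √((-5 + 22201) + 125) = √(22196 + 125) = √22321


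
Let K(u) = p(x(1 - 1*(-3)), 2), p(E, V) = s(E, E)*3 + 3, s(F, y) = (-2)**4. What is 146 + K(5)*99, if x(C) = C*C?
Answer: 5195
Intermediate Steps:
s(F, y) = 16
x(C) = C**2
p(E, V) = 51 (p(E, V) = 16*3 + 3 = 48 + 3 = 51)
K(u) = 51
146 + K(5)*99 = 146 + 51*99 = 146 + 5049 = 5195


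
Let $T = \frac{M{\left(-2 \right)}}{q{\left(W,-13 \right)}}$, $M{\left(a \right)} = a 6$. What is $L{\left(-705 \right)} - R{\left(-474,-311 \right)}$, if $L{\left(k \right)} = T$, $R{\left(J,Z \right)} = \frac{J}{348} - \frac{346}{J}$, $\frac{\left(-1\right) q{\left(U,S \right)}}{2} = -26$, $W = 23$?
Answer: $\frac{71719}{178698} \approx 0.40134$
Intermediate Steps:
$q{\left(U,S \right)} = 52$ ($q{\left(U,S \right)} = \left(-2\right) \left(-26\right) = 52$)
$M{\left(a \right)} = 6 a$
$T = - \frac{3}{13}$ ($T = \frac{6 \left(-2\right)}{52} = \left(-12\right) \frac{1}{52} = - \frac{3}{13} \approx -0.23077$)
$R{\left(J,Z \right)} = - \frac{346}{J} + \frac{J}{348}$ ($R{\left(J,Z \right)} = J \frac{1}{348} - \frac{346}{J} = \frac{J}{348} - \frac{346}{J} = - \frac{346}{J} + \frac{J}{348}$)
$L{\left(k \right)} = - \frac{3}{13}$
$L{\left(-705 \right)} - R{\left(-474,-311 \right)} = - \frac{3}{13} - \left(- \frac{346}{-474} + \frac{1}{348} \left(-474\right)\right) = - \frac{3}{13} - \left(\left(-346\right) \left(- \frac{1}{474}\right) - \frac{79}{58}\right) = - \frac{3}{13} - \left(\frac{173}{237} - \frac{79}{58}\right) = - \frac{3}{13} - - \frac{8689}{13746} = - \frac{3}{13} + \frac{8689}{13746} = \frac{71719}{178698}$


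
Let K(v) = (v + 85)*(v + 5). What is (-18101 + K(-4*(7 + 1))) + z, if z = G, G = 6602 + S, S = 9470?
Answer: -3460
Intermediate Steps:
K(v) = (5 + v)*(85 + v) (K(v) = (85 + v)*(5 + v) = (5 + v)*(85 + v))
G = 16072 (G = 6602 + 9470 = 16072)
z = 16072
(-18101 + K(-4*(7 + 1))) + z = (-18101 + (425 + (-4*(7 + 1))**2 + 90*(-4*(7 + 1)))) + 16072 = (-18101 + (425 + (-4*8)**2 + 90*(-4*8))) + 16072 = (-18101 + (425 + (-32)**2 + 90*(-32))) + 16072 = (-18101 + (425 + 1024 - 2880)) + 16072 = (-18101 - 1431) + 16072 = -19532 + 16072 = -3460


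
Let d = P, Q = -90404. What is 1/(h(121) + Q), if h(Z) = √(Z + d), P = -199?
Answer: -45202/4086441647 - I*√78/8172883294 ≈ -1.1061e-5 - 1.0806e-9*I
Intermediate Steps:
d = -199
h(Z) = √(-199 + Z) (h(Z) = √(Z - 199) = √(-199 + Z))
1/(h(121) + Q) = 1/(√(-199 + 121) - 90404) = 1/(√(-78) - 90404) = 1/(I*√78 - 90404) = 1/(-90404 + I*√78)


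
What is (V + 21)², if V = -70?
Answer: 2401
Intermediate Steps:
(V + 21)² = (-70 + 21)² = (-49)² = 2401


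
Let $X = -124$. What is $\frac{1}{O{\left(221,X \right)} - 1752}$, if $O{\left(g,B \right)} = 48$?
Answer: $- \frac{1}{1704} \approx -0.00058685$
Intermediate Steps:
$\frac{1}{O{\left(221,X \right)} - 1752} = \frac{1}{48 - 1752} = \frac{1}{-1704} = - \frac{1}{1704}$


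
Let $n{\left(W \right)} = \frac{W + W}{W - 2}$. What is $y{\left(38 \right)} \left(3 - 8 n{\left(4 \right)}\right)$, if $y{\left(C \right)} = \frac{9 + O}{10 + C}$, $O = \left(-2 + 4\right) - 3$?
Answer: $- \frac{29}{6} \approx -4.8333$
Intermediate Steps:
$O = -1$ ($O = 2 - 3 = -1$)
$n{\left(W \right)} = \frac{2 W}{-2 + W}$
$y{\left(C \right)} = \frac{8}{10 + C}$ ($y{\left(C \right)} = \frac{9 - 1}{10 + C} = \frac{8}{10 + C}$)
$y{\left(38 \right)} \left(3 - 8 n{\left(4 \right)}\right) = \frac{8}{10 + 38} \left(3 - 8 \cdot 2 \cdot 4 \frac{1}{-2 + 4}\right) = \frac{8}{48} \left(3 - 8 \cdot 2 \cdot 4 \cdot \frac{1}{2}\right) = 8 \cdot \frac{1}{48} \left(3 - 8 \cdot 2 \cdot 4 \cdot \frac{1}{2}\right) = \frac{3 - 32}{6} = \frac{1}{6} \left(-29\right) = - \frac{29}{6}$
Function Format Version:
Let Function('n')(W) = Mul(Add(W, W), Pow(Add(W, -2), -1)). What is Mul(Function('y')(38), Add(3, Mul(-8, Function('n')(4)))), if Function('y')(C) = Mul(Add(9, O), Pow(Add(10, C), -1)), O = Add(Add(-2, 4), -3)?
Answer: Rational(-29, 6) ≈ -4.8333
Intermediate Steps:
O = -1 (O = Add(2, -3) = -1)
Function('n')(W) = Mul(2, W, Pow(Add(-2, W), -1)) (Function('n')(W) = Mul(Mul(2, W), Pow(Add(-2, W), -1)) = Mul(2, W, Pow(Add(-2, W), -1)))
Function('y')(C) = Mul(8, Pow(Add(10, C), -1)) (Function('y')(C) = Mul(Add(9, -1), Pow(Add(10, C), -1)) = Mul(8, Pow(Add(10, C), -1)))
Mul(Function('y')(38), Add(3, Mul(-8, Function('n')(4)))) = Mul(Mul(8, Pow(Add(10, 38), -1)), Add(3, Mul(-8, Mul(2, 4, Pow(Add(-2, 4), -1))))) = Mul(Mul(8, Pow(48, -1)), Add(3, Mul(-8, Mul(2, 4, Pow(2, -1))))) = Mul(Mul(8, Rational(1, 48)), Add(3, Mul(-8, Mul(2, 4, Rational(1, 2))))) = Mul(Rational(1, 6), Add(3, Mul(-8, 4))) = Mul(Rational(1, 6), Add(3, -32)) = Mul(Rational(1, 6), -29) = Rational(-29, 6)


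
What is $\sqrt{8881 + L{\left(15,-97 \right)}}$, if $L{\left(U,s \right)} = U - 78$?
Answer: $\sqrt{8818} \approx 93.904$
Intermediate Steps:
$L{\left(U,s \right)} = -78 + U$
$\sqrt{8881 + L{\left(15,-97 \right)}} = \sqrt{8881 + \left(-78 + 15\right)} = \sqrt{8881 - 63} = \sqrt{8818}$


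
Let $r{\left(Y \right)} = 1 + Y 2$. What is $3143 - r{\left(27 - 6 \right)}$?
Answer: $3100$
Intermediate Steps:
$r{\left(Y \right)} = 1 + 2 Y$
$3143 - r{\left(27 - 6 \right)} = 3143 - \left(1 + 2 \left(27 - 6\right)\right) = 3143 - \left(1 + 2 \cdot 21\right) = 3143 - \left(1 + 42\right) = 3143 - 43 = 3100$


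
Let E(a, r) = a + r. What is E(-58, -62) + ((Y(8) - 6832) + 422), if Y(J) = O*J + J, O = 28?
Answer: -6298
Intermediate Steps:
Y(J) = 29*J (Y(J) = 28*J + J = 29*J)
E(-58, -62) + ((Y(8) - 6832) + 422) = (-58 - 62) + ((29*8 - 6832) + 422) = -120 + ((232 - 6832) + 422) = -120 + (-6600 + 422) = -120 - 6178 = -6298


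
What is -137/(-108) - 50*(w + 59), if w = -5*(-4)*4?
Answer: -750463/108 ≈ -6948.7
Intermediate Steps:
w = 80 (w = 20*4 = 80)
-137/(-108) - 50*(w + 59) = -137/(-108) - 50*(80 + 59) = -137*(-1/108) - 50*139 = 137/108 - 6950 = -750463/108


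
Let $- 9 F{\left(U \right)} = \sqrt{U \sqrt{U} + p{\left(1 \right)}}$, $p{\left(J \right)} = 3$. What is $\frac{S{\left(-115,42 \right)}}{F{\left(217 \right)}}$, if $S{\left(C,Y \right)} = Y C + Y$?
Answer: $\frac{43092}{\sqrt{3 + 217 \sqrt{217}}} \approx 761.81$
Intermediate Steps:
$S{\left(C,Y \right)} = Y + C Y$ ($S{\left(C,Y \right)} = C Y + Y = Y + C Y$)
$F{\left(U \right)} = - \frac{\sqrt{3 + U^{\frac{3}{2}}}}{9}$ ($F{\left(U \right)} = - \frac{\sqrt{U \sqrt{U} + 3}}{9} = - \frac{\sqrt{U^{\frac{3}{2}} + 3}}{9} = - \frac{\sqrt{3 + U^{\frac{3}{2}}}}{9}$)
$\frac{S{\left(-115,42 \right)}}{F{\left(217 \right)}} = \frac{42 \left(1 - 115\right)}{\left(- \frac{1}{9}\right) \sqrt{3 + 217^{\frac{3}{2}}}} = \frac{42 \left(-114\right)}{\left(- \frac{1}{9}\right) \sqrt{3 + 217 \sqrt{217}}} = - 4788 \left(- \frac{9}{\sqrt{3 + 217 \sqrt{217}}}\right) = \frac{43092}{\sqrt{3 + 217 \sqrt{217}}}$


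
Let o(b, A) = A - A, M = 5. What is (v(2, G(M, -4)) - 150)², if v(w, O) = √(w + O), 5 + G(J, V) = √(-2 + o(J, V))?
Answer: (150 - √(-3 + I*√2))² ≈ 22378.0 - 531.73*I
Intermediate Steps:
o(b, A) = 0
G(J, V) = -5 + I*√2 (G(J, V) = -5 + √(-2 + 0) = -5 + √(-2) = -5 + I*√2)
v(w, O) = √(O + w)
(v(2, G(M, -4)) - 150)² = (√((-5 + I*√2) + 2) - 150)² = (√(-3 + I*√2) - 150)² = (-150 + √(-3 + I*√2))²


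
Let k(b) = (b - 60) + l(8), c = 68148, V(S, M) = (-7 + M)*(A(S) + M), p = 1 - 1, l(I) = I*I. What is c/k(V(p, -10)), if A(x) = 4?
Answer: 34074/53 ≈ 642.91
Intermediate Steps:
l(I) = I**2
p = 0
V(S, M) = (-7 + M)*(4 + M)
k(b) = 4 + b (k(b) = (b - 60) + 8**2 = (-60 + b) + 64 = 4 + b)
c/k(V(p, -10)) = 68148/(4 + (-28 + (-10)**2 - 3*(-10))) = 68148/(4 + (-28 + 100 + 30)) = 68148/(4 + 102) = 68148/106 = 68148*(1/106) = 34074/53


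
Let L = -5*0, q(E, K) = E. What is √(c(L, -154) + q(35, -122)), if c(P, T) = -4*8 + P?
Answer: √3 ≈ 1.7320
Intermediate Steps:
L = 0
c(P, T) = -32 + P
√(c(L, -154) + q(35, -122)) = √((-32 + 0) + 35) = √(-32 + 35) = √3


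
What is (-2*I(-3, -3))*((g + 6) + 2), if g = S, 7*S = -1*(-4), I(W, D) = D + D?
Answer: 720/7 ≈ 102.86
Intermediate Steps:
I(W, D) = 2*D
S = 4/7 (S = (-1*(-4))/7 = (⅐)*4 = 4/7 ≈ 0.57143)
g = 4/7 ≈ 0.57143
(-2*I(-3, -3))*((g + 6) + 2) = (-4*(-3))*((4/7 + 6) + 2) = (-2*(-6))*(46/7 + 2) = 12*(60/7) = 720/7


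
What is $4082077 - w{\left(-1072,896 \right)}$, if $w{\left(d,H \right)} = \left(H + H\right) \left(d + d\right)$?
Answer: $7924125$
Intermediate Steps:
$w{\left(d,H \right)} = 4 H d$ ($w{\left(d,H \right)} = 2 H 2 d = 4 H d$)
$4082077 - w{\left(-1072,896 \right)} = 4082077 - 4 \cdot 896 \left(-1072\right) = 4082077 - -3842048 = 4082077 + 3842048 = 7924125$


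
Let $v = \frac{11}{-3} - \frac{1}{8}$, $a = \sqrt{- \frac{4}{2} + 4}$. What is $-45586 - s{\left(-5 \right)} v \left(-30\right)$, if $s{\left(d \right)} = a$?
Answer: $-45586 - \frac{455 \sqrt{2}}{4} \approx -45747.0$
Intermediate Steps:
$a = \sqrt{2}$ ($a = \sqrt{\left(-4\right) \frac{1}{2} + 4} = \sqrt{-2 + 4} = \sqrt{2} \approx 1.4142$)
$s{\left(d \right)} = \sqrt{2}$
$v = - \frac{91}{24}$ ($v = 11 \left(- \frac{1}{3}\right) - \frac{1}{8} = - \frac{11}{3} - \frac{1}{8} = - \frac{91}{24} \approx -3.7917$)
$-45586 - s{\left(-5 \right)} v \left(-30\right) = -45586 - \sqrt{2} \left(- \frac{91}{24}\right) \left(-30\right) = -45586 - - \frac{91 \sqrt{2}}{24} \left(-30\right) = -45586 - \frac{455 \sqrt{2}}{4}$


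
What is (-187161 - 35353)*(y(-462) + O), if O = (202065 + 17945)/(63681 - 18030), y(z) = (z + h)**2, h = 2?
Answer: -2149478922827540/45651 ≈ -4.7085e+10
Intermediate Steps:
y(z) = (2 + z)**2 (y(z) = (z + 2)**2 = (2 + z)**2)
O = 220010/45651 ≈ 4.8194
(-187161 - 35353)*(y(-462) + O) = (-187161 - 35353)*((2 - 462)**2 + 220010/45651) = -222514*((-460)**2 + 220010/45651) = -222514*(211600 + 220010/45651) = -222514*9659971610/45651 = -2149478922827540/45651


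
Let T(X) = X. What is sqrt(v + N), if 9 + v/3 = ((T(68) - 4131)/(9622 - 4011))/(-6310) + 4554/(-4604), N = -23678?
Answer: I*sqrt(9842926163432065754373515)/20375813455 ≈ 153.97*I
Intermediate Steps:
v = -610603537443/20375813455 (v = -27 + 3*(((68 - 4131)/(9622 - 4011))/(-6310) + 4554/(-4604)) = -27 + 3*(-4063/5611*(-1/6310) + 4554*(-1/4604)) = -27 + 3*(-4063*1/5611*(-1/6310) - 2277/2302) = -27 + 3*(-4063/5611*(-1/6310) - 2277/2302) = -27 + 3*(4063/35405410 - 2277/2302) = -27 + 3*(-20152191386/20375813455) = -27 - 60456574158/20375813455 = -610603537443/20375813455 ≈ -29.967)
sqrt(v + N) = sqrt(-610603537443/20375813455 - 23678) = sqrt(-483069114524933/20375813455) = I*sqrt(9842926163432065754373515)/20375813455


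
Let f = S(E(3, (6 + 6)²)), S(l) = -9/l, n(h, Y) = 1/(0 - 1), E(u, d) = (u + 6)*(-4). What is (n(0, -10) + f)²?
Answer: 9/16 ≈ 0.56250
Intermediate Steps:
E(u, d) = -24 - 4*u (E(u, d) = (6 + u)*(-4) = -24 - 4*u)
n(h, Y) = -1 (n(h, Y) = 1/(-1) = -1)
f = ¼ (f = -9/(-24 - 4*3) = -9/(-24 - 12) = -9/(-36) = -9*(-1/36) = ¼ ≈ 0.25000)
(n(0, -10) + f)² = (-1 + ¼)² = (-¾)² = 9/16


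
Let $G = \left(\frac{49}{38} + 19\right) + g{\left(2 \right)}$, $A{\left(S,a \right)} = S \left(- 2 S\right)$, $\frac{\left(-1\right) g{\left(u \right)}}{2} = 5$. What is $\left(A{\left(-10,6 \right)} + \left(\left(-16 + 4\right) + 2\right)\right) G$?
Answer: $- \frac{41055}{19} \approx -2160.8$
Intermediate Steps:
$g{\left(u \right)} = -10$ ($g{\left(u \right)} = \left(-2\right) 5 = -10$)
$A{\left(S,a \right)} = - 2 S^{2}$
$G = \frac{391}{38}$ ($G = \left(\frac{49}{38} + 19\right) - 10 = \frac{771}{38} - 10 = \frac{391}{38} \approx 10.289$)
$\left(A{\left(-10,6 \right)} + \left(\left(-16 + 4\right) + 2\right)\right) G = \left(- 2 \left(-10\right)^{2} + \left(\left(-16 + 4\right) + 2\right)\right) \frac{391}{38} = \left(\left(-2\right) 100 + \left(-12 + 2\right)\right) \frac{391}{38} = \left(-200 - 10\right) \frac{391}{38} = \left(-210\right) \frac{391}{38} = - \frac{41055}{19}$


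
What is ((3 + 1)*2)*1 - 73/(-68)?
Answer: 617/68 ≈ 9.0735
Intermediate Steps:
((3 + 1)*2)*1 - 73/(-68) = (4*2)*1 - 73*(-1/68) = 8*1 + 73/68 = 8 + 73/68 = 617/68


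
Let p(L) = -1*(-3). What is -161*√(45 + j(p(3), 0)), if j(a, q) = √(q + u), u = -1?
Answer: -161*√(45 + I) ≈ -1080.1 - 11.999*I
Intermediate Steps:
p(L) = 3
j(a, q) = √(-1 + q) (j(a, q) = √(q - 1) = √(-1 + q))
-161*√(45 + j(p(3), 0)) = -161*√(45 + √(-1 + 0)) = -161*√(45 + √(-1)) = -161*√(45 + I)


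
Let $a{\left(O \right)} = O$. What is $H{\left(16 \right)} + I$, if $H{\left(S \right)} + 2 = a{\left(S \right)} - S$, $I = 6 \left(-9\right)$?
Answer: $-56$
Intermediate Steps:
$I = -54$
$H{\left(S \right)} = -2$ ($H{\left(S \right)} = -2 + \left(S - S\right) = -2 + 0 = -2$)
$H{\left(16 \right)} + I = -2 - 54 = -56$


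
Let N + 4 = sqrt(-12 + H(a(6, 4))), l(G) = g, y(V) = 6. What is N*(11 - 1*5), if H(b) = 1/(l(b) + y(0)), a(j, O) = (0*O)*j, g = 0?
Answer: -24 + I*sqrt(426) ≈ -24.0 + 20.64*I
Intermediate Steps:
a(j, O) = 0 (a(j, O) = 0*j = 0)
l(G) = 0
H(b) = 1/6 (H(b) = 1/(0 + 6) = 1/6)
N = -4 + I*sqrt(426)/6 (N = -4 + sqrt(-12 + 1/6) = -4 + sqrt(-71/6) = -4 + I*sqrt(426)/6 ≈ -4.0 + 3.44*I)
N*(11 - 1*5) = (-4 + I*sqrt(426)/6)*(11 - 1*5) = (-4 + I*sqrt(426)/6)*(11 - 5) = (-4 + I*sqrt(426)/6)*6 = -24 + I*sqrt(426)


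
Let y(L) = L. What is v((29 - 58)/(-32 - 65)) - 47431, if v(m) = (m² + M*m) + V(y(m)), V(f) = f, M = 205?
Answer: -445697960/9409 ≈ -47369.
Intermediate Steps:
v(m) = m² + 206*m (v(m) = (m² + 205*m) + m = m² + 206*m)
v((29 - 58)/(-32 - 65)) - 47431 = ((29 - 58)/(-32 - 65))*(206 + (29 - 58)/(-32 - 65)) - 47431 = (-29/(-97))*(206 - 29/(-97)) - 47431 = (-29*(-1/97))*(206 - 29*(-1/97)) - 47431 = 29*(206 + 29/97)/97 - 47431 = (29/97)*(20011/97) - 47431 = 580319/9409 - 47431 = -445697960/9409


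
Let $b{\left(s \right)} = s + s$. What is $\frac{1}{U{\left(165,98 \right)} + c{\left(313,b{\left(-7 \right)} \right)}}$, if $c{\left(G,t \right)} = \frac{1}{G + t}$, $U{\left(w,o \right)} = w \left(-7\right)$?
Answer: $- \frac{299}{345344} \approx -0.0008658$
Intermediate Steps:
$U{\left(w,o \right)} = - 7 w$
$b{\left(s \right)} = 2 s$
$\frac{1}{U{\left(165,98 \right)} + c{\left(313,b{\left(-7 \right)} \right)}} = \frac{1}{\left(-7\right) 165 + \frac{1}{313 + 2 \left(-7\right)}} = \frac{1}{-1155 + \frac{1}{313 - 14}} = \frac{1}{-1155 + \frac{1}{299}} = \frac{1}{- \frac{345344}{299}} = - \frac{299}{345344}$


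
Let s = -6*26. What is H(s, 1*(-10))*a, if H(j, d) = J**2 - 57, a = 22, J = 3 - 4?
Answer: -1232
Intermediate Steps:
J = -1
s = -156
H(j, d) = -56 (H(j, d) = (-1)**2 - 57 = 1 - 57 = -56)
H(s, 1*(-10))*a = -56*22 = -1232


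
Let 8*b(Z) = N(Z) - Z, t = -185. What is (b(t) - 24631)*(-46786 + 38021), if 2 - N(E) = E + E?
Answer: 1722243615/8 ≈ 2.1528e+8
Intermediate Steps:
N(E) = 2 - 2*E (N(E) = 2 - (E + E) = 2 - 2*E)
b(Z) = ¼ - 3*Z/8 (b(Z) = ((2 - 2*Z) - Z)/8 = (2 - 3*Z)/8 = ¼ - 3*Z/8)
(b(t) - 24631)*(-46786 + 38021) = ((¼ - 3/8*(-185)) - 24631)*(-46786 + 38021) = ((¼ + 555/8) - 24631)*(-8765) = (557/8 - 24631)*(-8765) = -196491/8*(-8765) = 1722243615/8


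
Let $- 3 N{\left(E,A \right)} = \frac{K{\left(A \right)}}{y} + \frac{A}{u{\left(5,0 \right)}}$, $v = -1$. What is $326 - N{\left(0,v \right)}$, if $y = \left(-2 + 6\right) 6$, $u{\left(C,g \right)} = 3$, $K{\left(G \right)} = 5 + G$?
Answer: $\frac{5867}{18} \approx 325.94$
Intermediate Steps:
$y = 24$ ($y = 4 \cdot 6 = 24$)
$N{\left(E,A \right)} = - \frac{5}{72} - \frac{A}{8}$ ($N{\left(E,A \right)} = - \frac{\frac{5 + A}{24} + \frac{A}{3}}{3} = - \frac{\left(5 + A\right) \frac{1}{24} + A \frac{1}{3}}{3} = - \frac{\left(\frac{5}{24} + \frac{A}{24}\right) + \frac{A}{3}}{3} = - \frac{\frac{5}{24} + \frac{3 A}{8}}{3} = - \frac{5}{72} - \frac{A}{8}$)
$326 - N{\left(0,v \right)} = 326 - \left(- \frac{5}{72} - - \frac{1}{8}\right) = 326 - \left(- \frac{5}{72} + \frac{1}{8}\right) = 326 - \frac{1}{18} = \frac{5867}{18}$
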